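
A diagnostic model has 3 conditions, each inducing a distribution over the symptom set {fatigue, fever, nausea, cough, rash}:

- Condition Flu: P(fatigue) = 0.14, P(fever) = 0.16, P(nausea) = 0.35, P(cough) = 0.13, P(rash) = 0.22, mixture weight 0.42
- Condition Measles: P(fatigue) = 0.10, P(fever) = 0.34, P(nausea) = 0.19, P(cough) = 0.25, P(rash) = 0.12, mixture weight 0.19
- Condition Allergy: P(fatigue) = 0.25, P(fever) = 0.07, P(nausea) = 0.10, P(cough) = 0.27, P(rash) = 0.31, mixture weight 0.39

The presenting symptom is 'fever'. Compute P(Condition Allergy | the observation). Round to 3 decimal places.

0.172

The responsibility of component k is w_k f_k(x) divided by Σ_j w_j f_j(x).
Evaluate each component's likelihood at the observed value:
  p_Flu = P(fever | comp) = 0.16
  p_Measles = P(fever | comp) = 0.34
  p_Allergy = P(fever | comp) = 0.07
Multiply by the mixture weights:
  w_Flu·p_Flu = 0.42 × 0.16 = 0.0672
  w_Measles·p_Measles = 0.19 × 0.34 = 0.0646
  w_Allergy·p_Allergy = 0.39 × 0.07 = 0.0273
Sum: 0.0672 + 0.0646 + 0.0273 = 0.1591
So the posterior for Condition Allergy is 0.0273 / 0.1591 ≈ 0.172.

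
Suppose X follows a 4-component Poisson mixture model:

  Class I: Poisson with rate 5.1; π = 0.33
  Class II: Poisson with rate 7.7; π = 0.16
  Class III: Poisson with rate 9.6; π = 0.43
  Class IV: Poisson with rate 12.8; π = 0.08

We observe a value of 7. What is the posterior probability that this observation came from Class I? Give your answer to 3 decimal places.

0.342

Posterior ∝ prior × likelihood, so P(k | x) ∝ π_k f_k(x); normalise over all components.
Evaluate each component's likelihood at the observed value:
  f_I = e^(−5.1)·5.1^7/7! = 0.108557
  f_II = e^(−7.7)·7.7^7/7! = 0.144191
  f_III = e^(−9.6)·9.6^7/7! = 0.100981
  f_IV = e^(−12.8)·12.8^7/7! = 0.0308368
Unnormalised posteriors:
  π_I·f_I = 0.33 × 0.108557 = 0.0358239
  π_II·f_II = 0.16 × 0.144191 = 0.0230705
  π_III·f_III = 0.43 × 0.100981 = 0.043422
  π_IV·f_IV = 0.08 × 0.0308368 = 0.00246695
Marginal: 0.0358239 + 0.0230705 + 0.043422 + 0.00246695 = 0.104783
Responsibility of Class I: 0.0358239 / 0.104783 ≈ 0.342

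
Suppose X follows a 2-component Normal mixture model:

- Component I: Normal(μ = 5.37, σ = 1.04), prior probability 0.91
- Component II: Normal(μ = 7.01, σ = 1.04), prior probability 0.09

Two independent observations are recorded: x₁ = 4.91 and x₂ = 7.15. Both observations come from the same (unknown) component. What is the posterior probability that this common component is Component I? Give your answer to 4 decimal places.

Apply Bayes' rule: the posterior for each component is proportional to its prior times its likelihood at x.
Since both observations come from the same component, the likelihood for component k is f_k(x₁)·f_k(x₂).
  f_I = [(1/(1.04·√(2π)))·exp(−(4.91−5.37)²/(2·1.04²)) = 0.383598·exp(-0.09782) = 0.347852] × [0.0886693] = 0.0308438
  f_II = [(1/(1.04·√(2π)))·exp(−(4.91−7.01)²/(2·1.04²)) = 0.383598·exp(-2.03865) = 0.0499464] × [0.380138] = 0.0189865
Multiply by the mixture weights:
  P(Z=I)·f_I = 0.91 × 0.0308438 = 0.0280679
  P(Z=II)·f_II = 0.09 × 0.0189865 = 0.00170879
Evidence: 0.0280679 + 0.00170879 = 0.0297767
So the posterior for Component I is 0.0280679 / 0.0297767 ≈ 0.9426.

0.9426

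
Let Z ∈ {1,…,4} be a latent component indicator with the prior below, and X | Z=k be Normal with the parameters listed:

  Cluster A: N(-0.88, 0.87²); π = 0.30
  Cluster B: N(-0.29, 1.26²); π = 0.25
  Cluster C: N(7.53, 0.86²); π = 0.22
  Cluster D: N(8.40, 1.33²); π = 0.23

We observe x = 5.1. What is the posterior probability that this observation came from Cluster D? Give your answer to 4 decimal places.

0.6266

Apply Bayes' rule: the posterior for each component is proportional to its prior times its likelihood at x.
Evaluate each component's likelihood at the observed value:
  p_A = (1/(0.87·√(2π)))·exp(−(5.1−-0.88)²/(2·0.87²)) = 0.458554·exp(-23.62294) = 2.52395e-11
  p_B = (1/(1.26·√(2π)))·exp(−(5.1−-0.29)²/(2·1.26²)) = 0.316621·exp(-9.14969) = 3.36418e-05
  p_C = (1/(0.86·√(2π)))·exp(−(5.1−7.53)²/(2·0.86²)) = 0.463886·exp(-3.99196) = 0.008565
  p_D = (1/(1.33·√(2π)))·exp(−(5.1−8.40)²/(2·1.33²)) = 0.299957·exp(-3.07818) = 0.0138108
Multiply by the mixture weights:
  w_A·p_A = 0.30 × 2.52395e-11 = 7.57184e-12
  w_B·p_B = 0.25 × 3.36418e-05 = 8.41045e-06
  w_C·p_C = 0.22 × 0.008565 = 0.0018843
  w_D·p_D = 0.23 × 0.0138108 = 0.00317649
Evidence: 7.57184e-12 + 8.41045e-06 + 0.0018843 + 0.00317649 = 0.0050692
P(Cluster D | the observation) = 0.00317649 / 0.0050692 ≈ 0.6266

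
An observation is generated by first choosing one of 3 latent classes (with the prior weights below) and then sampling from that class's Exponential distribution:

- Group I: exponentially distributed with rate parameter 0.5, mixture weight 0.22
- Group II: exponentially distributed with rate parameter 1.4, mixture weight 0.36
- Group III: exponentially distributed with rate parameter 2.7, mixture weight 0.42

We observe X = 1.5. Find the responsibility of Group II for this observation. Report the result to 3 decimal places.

0.463

Posterior ∝ prior × likelihood, so P(k | x) ∝ π_k f_k(x); normalise over all components.
Component likelihoods at x = 1.5:
  L_I = 0.5·e^(−0.5·1.5) = 0.5·e^(−0.7500) = 0.236183
  L_II = 1.4·e^(−1.4·1.5) = 1.4·e^(−2.1000) = 0.171439
  L_III = 2.7·e^(−2.7·1.5) = 2.7·e^(−4.0500) = 0.0470404
Multiply by the mixture weights:
  π_I·L_I = 0.22 × 0.236183 = 0.0519603
  π_II·L_II = 0.36 × 0.171439 = 0.061718
  π_III·L_III = 0.42 × 0.0470404 = 0.019757
Evidence: 0.0519603 + 0.061718 + 0.019757 = 0.133435
P(Group II | 1.5) ≈ 0.463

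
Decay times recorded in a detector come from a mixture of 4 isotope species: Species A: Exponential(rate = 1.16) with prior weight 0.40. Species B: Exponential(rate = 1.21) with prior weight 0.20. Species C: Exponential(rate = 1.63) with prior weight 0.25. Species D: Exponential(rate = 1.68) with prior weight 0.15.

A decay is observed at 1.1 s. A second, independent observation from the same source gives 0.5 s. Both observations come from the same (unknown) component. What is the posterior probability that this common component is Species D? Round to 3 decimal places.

The responsibility of component k is w_k f_k(x) divided by Σ_j w_j f_j(x).
Since both observations come from the same component, the likelihood for component k is f_k(x₁)·f_k(x₂).
  f_A = [1.16·e^(−1.16·1.1) = 1.16·e^(−1.2760) = 0.323816] × [0.649482] = 0.210313
  f_B = [1.21·e^(−1.21·1.1) = 1.21·e^(−1.3310) = 0.319698] × [0.66075] = 0.21124
  f_C = [1.63·e^(−1.63·1.1) = 1.63·e^(−1.7930) = 0.27133] × [0.721502] = 0.195765
  f_D = [1.68·e^(−1.68·1.1) = 1.68·e^(−1.8480) = 0.264687] × [0.725274] = 0.191971
Multiply by the mixture weights:
  w_A·f_A = 0.40 × 0.210313 = 0.0841251
  w_B·f_B = 0.20 × 0.21124 = 0.042248
  w_C·f_C = 0.25 × 0.195765 = 0.0489413
  w_D·f_D = 0.15 × 0.191971 = 0.0287956
Denominator: 0.0841251 + 0.042248 + 0.0489413 + 0.0287956 = 0.20411
P(Species D | x₁,x₂) ≈ 0.141

0.141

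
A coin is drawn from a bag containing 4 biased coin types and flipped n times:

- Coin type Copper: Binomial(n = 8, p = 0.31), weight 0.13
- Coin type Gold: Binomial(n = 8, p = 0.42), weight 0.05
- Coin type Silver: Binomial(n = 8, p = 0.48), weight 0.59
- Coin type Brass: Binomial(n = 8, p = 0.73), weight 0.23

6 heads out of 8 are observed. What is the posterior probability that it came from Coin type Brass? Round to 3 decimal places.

0.547

Posterior ∝ prior × likelihood, so P(k | x) ∝ P(Z=k) f_k(x); normalise over all components.
Evaluate each component's likelihood at the observed value:
  f_Copper = C(8,6)·0.31^6·0.69^2 = 28·0.000887504·0.4761 = 0.0118311
  f_Gold = C(8,6)·0.42^6·0.58^2 = 28·0.00548903·0.3364 = 0.0517023
  f_Silver = C(8,6)·0.48^6·0.52^2 = 28·0.0122306·0.2704 = 0.0926002
  f_Brass = C(8,6)·0.73^6·0.27^2 = 28·0.151334·0.0729 = 0.308903
Prior × likelihood for each component:
  P(Z=Copper)·f_Copper = 0.13 × 0.0118311 = 0.00153805
  P(Z=Gold)·f_Gold = 0.05 × 0.0517023 = 0.00258511
  P(Z=Silver)·f_Silver = 0.59 × 0.0926002 = 0.0546341
  P(Z=Brass)·f_Brass = 0.23 × 0.308903 = 0.0710478
Denominator: 0.00153805 + 0.00258511 + 0.0546341 + 0.0710478 = 0.129805
P(Coin type Brass | x) = 0.0710478 / 0.129805 ≈ 0.547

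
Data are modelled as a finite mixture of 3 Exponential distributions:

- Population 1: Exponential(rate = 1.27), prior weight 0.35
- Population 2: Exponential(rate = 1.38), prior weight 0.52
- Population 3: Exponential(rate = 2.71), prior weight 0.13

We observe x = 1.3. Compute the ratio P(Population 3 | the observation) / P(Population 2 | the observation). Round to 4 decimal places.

Since P(k|x) ∝ w_k f_k(x), the posterior odds are w_i f_i(x) / (w_j f_j(x)).
Evaluate each component's likelihood at the observed value:
  p_1 = 1.27·e^(−1.27·1.3) = 1.27·e^(−1.6510) = 0.24366
  p_2 = 1.38·e^(−1.38·1.3) = 1.38·e^(−1.7940) = 0.229485
  p_3 = 2.71·e^(−2.71·1.3) = 2.71·e^(−3.5230) = 0.0799742
0.0103966 / 0.119332 ≈ 0.0871

0.0871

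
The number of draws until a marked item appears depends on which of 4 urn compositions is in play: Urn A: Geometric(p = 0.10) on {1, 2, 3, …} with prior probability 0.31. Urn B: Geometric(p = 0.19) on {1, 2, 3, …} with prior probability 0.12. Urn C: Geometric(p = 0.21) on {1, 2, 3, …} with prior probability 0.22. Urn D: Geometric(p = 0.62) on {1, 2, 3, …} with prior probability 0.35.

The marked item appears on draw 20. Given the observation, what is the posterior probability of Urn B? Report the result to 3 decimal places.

P(component k | x) = π_k·f_k(x) / marginal(x), where marginal(x) = Σ_j π_j·f_j(x).
Geometric probabilities:
  p_A = 0.10·(1−0.10)^19 = 0.10·0.135085 = 0.0135085
  p_B = 0.19·(1−0.19)^19 = 0.19·0.018248 = 0.00346712
  p_C = 0.21·(1−0.21)^19 = 0.21·0.0113479 = 0.00238305
  p_D = 0.62·(1−0.62)^19 = 0.62·1.03726e-08 = 6.43102e-09
Prior × likelihood for each component:
  π_A·p_A = 0.31 × 0.0135085 = 0.00418764
  π_B·p_B = 0.12 × 0.00346712 = 0.000416054
  π_C·p_C = 0.22 × 0.00238305 = 0.000524272
  π_D·p_D = 0.35 × 6.43102e-09 = 2.25086e-09
Sum: 0.00418764 + 0.000416054 + 0.000524272 + 2.25086e-09 = 0.00512797
P(Urn B | 20) ≈ 0.081

0.081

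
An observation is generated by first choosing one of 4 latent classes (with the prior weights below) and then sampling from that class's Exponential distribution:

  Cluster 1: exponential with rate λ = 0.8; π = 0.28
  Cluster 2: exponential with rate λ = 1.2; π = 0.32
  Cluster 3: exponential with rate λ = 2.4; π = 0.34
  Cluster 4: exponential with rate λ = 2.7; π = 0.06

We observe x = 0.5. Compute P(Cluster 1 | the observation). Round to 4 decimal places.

Posterior ∝ prior × likelihood, so P(k | x) ∝ π_k f_k(x); normalise over all components.
Exponential densities:
  f_1 = 0.8·e^(−0.8·0.5) = 0.8·e^(−0.4000) = 0.536256
  f_2 = 1.2·e^(−1.2·0.5) = 1.2·e^(−0.6000) = 0.658574
  f_3 = 2.4·e^(−2.4·0.5) = 2.4·e^(−1.2000) = 0.722866
  f_4 = 2.7·e^(−2.7·0.5) = 2.7·e^(−1.3500) = 0.699949
Multiply by the mixture weights:
  π_1·f_1 = 0.28 × 0.536256 = 0.150152
  π_2·f_2 = 0.32 × 0.658574 = 0.210744
  π_3·f_3 = 0.34 × 0.722866 = 0.245774
  π_4·f_4 = 0.06 × 0.699949 = 0.0419969
Denominator: 0.150152 + 0.210744 + 0.245774 + 0.0419969 = 0.648667
P(Cluster 1 | 0.5) = 0.150152 / 0.648667 ≈ 0.2315

0.2315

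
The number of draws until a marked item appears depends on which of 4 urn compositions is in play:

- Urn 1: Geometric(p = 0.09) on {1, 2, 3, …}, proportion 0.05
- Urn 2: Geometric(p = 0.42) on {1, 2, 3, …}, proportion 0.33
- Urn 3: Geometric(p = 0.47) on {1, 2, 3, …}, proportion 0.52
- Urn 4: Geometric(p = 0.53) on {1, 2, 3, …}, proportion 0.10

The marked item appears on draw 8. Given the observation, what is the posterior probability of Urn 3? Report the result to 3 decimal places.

Posterior ∝ prior × likelihood, so P(k | x) ∝ π_k f_k(x); normalise over all components.
Evaluate each component's likelihood at the observed value:
  p_1 = 0.09·(1−0.09)^7 = 0.09·0.516761 = 0.0465085
  p_2 = 0.42·(1−0.42)^7 = 0.42·0.0220798 = 0.00927353
  p_3 = 0.47·(1−0.47)^7 = 0.47·0.0117471 = 0.00552114
  p_4 = 0.53·(1−0.53)^7 = 0.53·0.00506623 = 0.0026851
Unnormalised posteriors:
  π_1·p_1 = 0.05 × 0.0465085 = 0.00232542
  π_2·p_2 = 0.33 × 0.00927353 = 0.00306027
  π_3·p_3 = 0.52 × 0.00552114 = 0.00287099
  π_4·p_4 = 0.10 × 0.0026851 = 0.00026851
Sum: 0.00232542 + 0.00306027 + 0.00287099 + 0.00026851 = 0.00852519
So the posterior for Urn 3 is 0.00287099 / 0.00852519 ≈ 0.337.

0.337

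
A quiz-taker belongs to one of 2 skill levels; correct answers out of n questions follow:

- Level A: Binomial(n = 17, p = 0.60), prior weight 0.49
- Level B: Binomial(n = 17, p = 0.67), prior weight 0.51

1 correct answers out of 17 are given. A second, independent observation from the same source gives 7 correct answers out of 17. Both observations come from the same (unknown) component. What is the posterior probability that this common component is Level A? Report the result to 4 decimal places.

P(component k | x) = P(Z=k)·f_k(x) / marginal(x), where marginal(x) = Σ_j P(Z=j)·f_j(x).
Since both observations come from the same component, the likelihood for component k is f_k(x₁)·f_k(x₂).
  p_A = [C(17,1)·0.60^1·0.40^16 = 17·0.6·4.29497e-07 = 4.38087e-06] × [0.0570865] = 2.50088e-07
  p_B = [C(17,1)·0.67^1·0.33^16 = 17·0.67·1.97799e-08 = 2.25293e-07] × [0.0180525] = 4.0671e-09
Prior × likelihood for each component:
  P(Z=A)·p_A = 0.49 × 2.50088e-07 = 1.22543e-07
  P(Z=B)·p_B = 0.51 × 4.0671e-09 = 2.07422e-09
Evidence: 1.22543e-07 + 2.07422e-09 = 1.24618e-07
P(Level A | x₁, x₂) = 1.22543e-07 / 1.24618e-07 ≈ 0.9834

0.9834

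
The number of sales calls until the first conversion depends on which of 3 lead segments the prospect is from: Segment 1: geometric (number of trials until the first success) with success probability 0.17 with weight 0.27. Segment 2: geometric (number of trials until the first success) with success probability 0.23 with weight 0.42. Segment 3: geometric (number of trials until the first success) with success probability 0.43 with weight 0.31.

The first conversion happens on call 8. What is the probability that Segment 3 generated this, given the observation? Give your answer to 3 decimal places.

0.085

P(component k | x) = π_k·f_k(x) / marginal(x), where marginal(x) = Σ_j π_j·f_j(x).
Geometric probabilities:
  f_1 = 0.0461313
  f_2 = 0.0369116
  f_3 = 0.00840606
Weight by the priors:
  π_1·f_1 = 0.27 × 0.0461313 = 0.0124554
  π_2·f_2 = 0.42 × 0.0369116 = 0.0155029
  π_3·f_3 = 0.31 × 0.00840606 = 0.00260588
Marginal: 0.0124554 + 0.0155029 + 0.00260588 = 0.0305642
P(Segment 3 | 8) = 0.00260588 / 0.0305642 ≈ 0.085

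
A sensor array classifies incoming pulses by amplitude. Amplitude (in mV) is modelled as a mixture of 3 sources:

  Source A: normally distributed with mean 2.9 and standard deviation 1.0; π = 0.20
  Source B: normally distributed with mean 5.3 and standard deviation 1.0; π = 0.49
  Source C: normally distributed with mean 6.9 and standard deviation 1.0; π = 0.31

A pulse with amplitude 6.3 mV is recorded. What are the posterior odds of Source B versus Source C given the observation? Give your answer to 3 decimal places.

1.148

Since P(k|x) ∝ π_k f_k(x), the posterior odds are π_i f_i(x) / (π_j f_j(x)).
Evaluate each component's likelihood at the observed value:
  f_A = 0.00123222
  f_B = 0.241971
  f_C = 0.333225
Posterior odds = (π_B·f_B) / (π_C·f_C) = (0.49·0.241971) / (0.31·0.333225) = 0.118566 / 0.1033 ≈ 1.148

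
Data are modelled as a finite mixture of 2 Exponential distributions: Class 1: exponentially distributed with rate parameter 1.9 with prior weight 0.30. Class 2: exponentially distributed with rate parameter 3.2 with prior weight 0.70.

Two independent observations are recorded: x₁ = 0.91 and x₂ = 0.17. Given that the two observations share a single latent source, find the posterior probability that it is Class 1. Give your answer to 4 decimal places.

0.3809

Apply Bayes' rule: the posterior for each component is proportional to its prior times its likelihood at x.
Since both observations come from the same component, the likelihood for component k is f_k(x₁)·f_k(x₂).
  L_1 = [0.337177] × [1.37555] = 0.463804
  L_2 = [0.173974] × [1.85735] = 0.323131
Weight by the priors:
  π_1·L_1 = 0.30 × 0.463804 = 0.139141
  π_2·L_2 = 0.70 × 0.323131 = 0.226191
Denominator: 0.139141 + 0.226191 = 0.365333
P(Class 1 | data) ≈ 0.3809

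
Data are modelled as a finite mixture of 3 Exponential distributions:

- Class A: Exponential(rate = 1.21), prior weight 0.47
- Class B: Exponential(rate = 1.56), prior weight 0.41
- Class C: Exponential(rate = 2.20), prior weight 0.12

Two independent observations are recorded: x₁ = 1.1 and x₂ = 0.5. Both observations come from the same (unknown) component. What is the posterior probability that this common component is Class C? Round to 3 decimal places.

P(component k | x) = P(Z=k)·f_k(x) / marginal(x), where marginal(x) = Σ_j P(Z=j)·f_j(x).
Since both observations come from the same component, the likelihood for component k is f_k(x₁)·f_k(x₂).
  f_A = [0.319698] × [0.66075] = 0.21124
  f_B = [0.280463] × [0.715113] = 0.200563
  f_C = [0.195628] × [0.732316] = 0.143261
Unnormalised posteriors:
  P(Z=A)·f_A = 0.47 × 0.21124 = 0.0992829
  P(Z=B)·f_B = 0.41 × 0.200563 = 0.0822307
  P(Z=C)·f_C = 0.12 × 0.143261 = 0.0171914
Evidence: 0.0992829 + 0.0822307 + 0.0171914 = 0.198705
P(Class C | x) = 0.0171914 / 0.198705 ≈ 0.087

0.087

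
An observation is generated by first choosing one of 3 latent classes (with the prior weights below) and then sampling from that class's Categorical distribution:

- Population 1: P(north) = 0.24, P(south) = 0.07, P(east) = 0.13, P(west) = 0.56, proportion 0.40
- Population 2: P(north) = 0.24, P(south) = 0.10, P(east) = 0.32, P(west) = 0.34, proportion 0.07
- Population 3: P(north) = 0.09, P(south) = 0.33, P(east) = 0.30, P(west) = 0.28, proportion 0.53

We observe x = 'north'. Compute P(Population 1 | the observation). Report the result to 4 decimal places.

P(component k | x) = π_k·f_k(x) / marginal(x), where marginal(x) = Σ_j π_j·f_j(x).
Component likelihoods at x = 'north':
  p_1 = 0.24
  p_2 = 0.24
  p_3 = 0.09
Weight by the priors:
  π_1·p_1 = 0.40 × 0.24 = 0.096
  π_2·p_2 = 0.07 × 0.24 = 0.0168
  π_3·p_3 = 0.53 × 0.09 = 0.0477
Normaliser: 0.096 + 0.0168 + 0.0477 = 0.1605
P(Population 1 | the observation) ≈ 0.5981

0.5981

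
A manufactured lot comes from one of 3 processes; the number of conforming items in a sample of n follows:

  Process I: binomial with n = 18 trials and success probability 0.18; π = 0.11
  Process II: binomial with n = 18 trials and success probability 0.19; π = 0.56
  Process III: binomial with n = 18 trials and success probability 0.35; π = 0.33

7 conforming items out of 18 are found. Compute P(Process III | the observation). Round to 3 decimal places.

The responsibility of component k is P(Z=k) f_k(x) divided by Σ_j P(Z=j) f_j(x).
Evaluate each component's likelihood at the observed value:
  L_I = C(18,7)·0.18^7·0.82^11 = 31824·6.1222e-06·0.112707 = 0.0219591
  L_II = C(18,7)·0.19^7·0.81^11 = 31824·8.93872e-06·0.0984771 = 0.0280134
  L_III = C(18,7)·0.35^7·0.65^11 = 31824·0.000643393·0.00875078 = 0.179175
Prior × likelihood for each component:
  P(Z=I)·L_I = 0.11 × 0.0219591 = 0.0024155
  P(Z=II)·L_II = 0.56 × 0.0280134 = 0.0156875
  P(Z=III)·L_III = 0.33 × 0.179175 = 0.0591278
Denominator: 0.0024155 + 0.0156875 + 0.0591278 = 0.0772308
P(Process III | data) = 0.0591278 / 0.0772308 ≈ 0.766

0.766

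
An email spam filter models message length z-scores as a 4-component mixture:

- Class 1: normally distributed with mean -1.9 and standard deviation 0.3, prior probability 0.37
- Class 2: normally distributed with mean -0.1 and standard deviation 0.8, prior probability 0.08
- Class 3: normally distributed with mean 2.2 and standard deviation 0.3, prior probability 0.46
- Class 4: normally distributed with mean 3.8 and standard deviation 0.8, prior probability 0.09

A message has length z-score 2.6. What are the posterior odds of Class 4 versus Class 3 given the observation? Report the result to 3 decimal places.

Since P(k|x) ∝ w_k f_k(x), the posterior odds are w_i f_i(x) / (w_j f_j(x)).
Component likelihoods at x = 2.6:
  f_1 = (1/(0.3·√(2π)))·exp(−(2.6−-1.9)²/(2·0.3²)) = 1.329808·exp(-112.50000) = 1.84357e-49
  f_2 = (1/(0.8·√(2π)))·exp(−(2.6−-0.1)²/(2·0.8²)) = 0.498678·exp(-5.69531) = 0.0016764
  f_3 = (1/(0.3·√(2π)))·exp(−(2.6−2.2)²/(2·0.3²)) = 1.329808·exp(-0.88889) = 0.5467
  f_4 = (1/(0.8·√(2π)))·exp(−(2.6−3.8)²/(2·0.8²)) = 0.498678·exp(-1.12500) = 0.161897
Odds = (0.09/0.46) × (0.161897/0.5467) = 0.195652 × 0.296135 ≈ 0.058

0.058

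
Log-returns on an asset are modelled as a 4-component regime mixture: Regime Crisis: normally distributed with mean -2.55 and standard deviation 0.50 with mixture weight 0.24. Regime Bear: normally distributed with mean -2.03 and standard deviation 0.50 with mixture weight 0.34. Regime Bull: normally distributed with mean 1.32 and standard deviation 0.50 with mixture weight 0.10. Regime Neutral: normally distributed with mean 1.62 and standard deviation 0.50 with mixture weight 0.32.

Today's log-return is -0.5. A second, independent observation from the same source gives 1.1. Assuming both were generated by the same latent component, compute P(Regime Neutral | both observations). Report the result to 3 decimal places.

P(component k | x) = w_k·f_k(x) / marginal(x), where marginal(x) = Σ_j w_j·f_j(x).
Since both observations come from the same component, the likelihood for component k is f_k(x₁)·f_k(x₂).
  p_Crisis = [0.000178523] × [2.13877e-12] = 3.8182e-16
  p_Bear = [0.00739027] × [2.46866e-09] = 1.8244e-11
  p_Bull = [0.00105883] × [0.72427] = 0.000766878
  p_Neutral = [9.95758e-05] × [0.464594] = 4.62623e-05
Weight by the priors:
  w_Crisis·p_Crisis = 0.24 × 3.8182e-16 = 9.16368e-17
  w_Bear·p_Bear = 0.34 × 1.8244e-11 = 6.20297e-12
  w_Bull·p_Bull = 0.10 × 0.000766878 = 7.66878e-05
  w_Neutral·p_Neutral = 0.32 × 4.62623e-05 = 1.48039e-05
Marginal: 9.16368e-17 + 6.20297e-12 + 7.66878e-05 + 1.48039e-05 = 9.14918e-05
P(Regime Neutral | x₁, x₂) ≈ 0.162

0.162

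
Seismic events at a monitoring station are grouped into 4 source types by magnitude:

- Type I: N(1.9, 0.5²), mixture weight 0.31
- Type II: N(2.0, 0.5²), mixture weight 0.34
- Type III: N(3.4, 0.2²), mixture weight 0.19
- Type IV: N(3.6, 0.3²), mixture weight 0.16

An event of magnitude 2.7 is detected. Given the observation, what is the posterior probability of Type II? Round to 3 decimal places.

0.586

P(component k | x) = π_k·f_k(x) / marginal(x), where marginal(x) = Σ_j π_j·f_j(x).
Evaluate each component's likelihood at the observed value:
  L_I = (1/(0.5·√(2π)))·exp(−(2.7−1.9)²/(2·0.5²)) = 0.797885·exp(-1.28000) = 0.221842
  L_II = (1/(0.5·√(2π)))·exp(−(2.7−2.0)²/(2·0.5²)) = 0.797885·exp(-0.98000) = 0.299455
  L_III = (1/(0.2·√(2π)))·exp(−(2.7−3.4)²/(2·0.2²)) = 1.994711·exp(-6.12500) = 0.00436341
  L_IV = (1/(0.3·√(2π)))·exp(−(2.7−3.6)²/(2·0.3²)) = 1.329808·exp(-4.50000) = 0.0147728
Prior × likelihood for each component:
  π_I·L_I = 0.31 × 0.221842 = 0.0687709
  π_II·L_II = 0.34 × 0.299455 = 0.101815
  π_III·L_III = 0.19 × 0.00436341 = 0.000829049
  π_IV·L_IV = 0.16 × 0.0147728 = 0.00236365
Normaliser: 0.0687709 + 0.101815 + 0.000829049 + 0.00236365 = 0.173778
P(Type II | data) ≈ 0.586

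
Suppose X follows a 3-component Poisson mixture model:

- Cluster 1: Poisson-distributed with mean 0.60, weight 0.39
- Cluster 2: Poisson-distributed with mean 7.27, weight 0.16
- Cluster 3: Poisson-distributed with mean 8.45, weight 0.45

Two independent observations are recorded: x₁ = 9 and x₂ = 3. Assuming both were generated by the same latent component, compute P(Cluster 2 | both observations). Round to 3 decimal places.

0.382

Apply Bayes' rule: the posterior for each component is proportional to its prior times its likelihood at x.
Since both observations come from the same component, the likelihood for component k is f_k(x₁)·f_k(x₂).
  f_1 = [e^(−0.60)·0.60^9/9! = 1.52413e-08] × [0.0197572] = 3.01125e-10
  f_2 = [e^(−7.27)·7.27^9/9! = 0.108824] × [0.0445791] = 0.00485129
  f_3 = [e^(−8.45)·8.45^9/9! = 0.129467] × [0.0215095] = 0.00278477
Multiply by the mixture weights:
  π_1·f_1 = 0.39 × 3.01125e-10 = 1.17439e-10
  π_2·f_2 = 0.16 × 0.00485129 = 0.000776206
  π_3·f_3 = 0.45 × 0.00278477 = 0.00125315
Denominator: 1.17439e-10 + 0.000776206 + 0.00125315 = 0.00202935
P(Cluster 2 | x₁,x₂) = 0.000776206 / 0.00202935 ≈ 0.382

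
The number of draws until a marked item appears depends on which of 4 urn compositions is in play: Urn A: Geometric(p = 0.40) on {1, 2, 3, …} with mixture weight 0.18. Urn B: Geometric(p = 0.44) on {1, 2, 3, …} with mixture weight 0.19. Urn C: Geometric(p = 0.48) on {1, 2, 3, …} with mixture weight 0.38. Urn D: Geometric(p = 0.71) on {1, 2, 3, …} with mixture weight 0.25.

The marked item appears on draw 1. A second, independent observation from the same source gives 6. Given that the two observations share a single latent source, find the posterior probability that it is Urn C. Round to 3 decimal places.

P(component k | x) = π_k·f_k(x) / marginal(x), where marginal(x) = Σ_j π_j·f_j(x).
Since both observations come from the same component, the likelihood for component k is f_k(x₁)·f_k(x₂).
  f_A = [0.40·(1−0.40)^0 = 0.40·1 = 0.4] × [0.031104] = 0.0124416
  f_B = [0.44·(1−0.44)^0 = 0.44·1 = 0.44] × [0.0242322] = 0.0106622
  f_C = [0.48·(1−0.48)^0 = 0.48·1 = 0.48] × [0.0182498] = 0.0087599
  f_D = [0.71·(1−0.71)^0 = 0.71·1 = 0.71] × [0.00145629] = 0.00103397
Weight by the priors:
  π_A·f_A = 0.18 × 0.0124416 = 0.00223949
  π_B·f_B = 0.19 × 0.0106622 = 0.00202581
  π_C·f_C = 0.38 × 0.0087599 = 0.00332876
  π_D·f_D = 0.25 × 0.00103397 = 0.000258492
Evidence: 0.00223949 + 0.00202581 + 0.00332876 + 0.000258492 = 0.00785255
P(Urn C | data) = 0.00332876 / 0.00785255 ≈ 0.424

0.424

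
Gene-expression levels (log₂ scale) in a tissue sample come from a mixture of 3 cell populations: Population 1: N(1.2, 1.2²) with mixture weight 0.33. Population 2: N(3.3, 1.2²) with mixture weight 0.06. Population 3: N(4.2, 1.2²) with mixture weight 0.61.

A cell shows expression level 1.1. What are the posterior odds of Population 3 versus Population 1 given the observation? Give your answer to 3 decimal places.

0.066

Posterior odds = (P(Z=i) f_i(x)) / (P(Z=j) f_j(x)); the normalising sum cancels.
Component likelihoods at x = 1.1:
  f_1 = (1/(1.2·√(2π)))·exp(−(1.1−1.2)²/(2·1.2²)) = 0.332452·exp(-0.00347) = 0.3313
  f_2 = (1/(1.2·√(2π)))·exp(−(1.1−3.3)²/(2·1.2²)) = 0.332452·exp(-1.68056) = 0.061926
  f_3 = (1/(1.2·√(2π)))·exp(−(1.1−4.2)²/(2·1.2²)) = 0.332452·exp(-3.33681) = 0.0118188
Posterior odds = (P(Z=3)·f_3) / (P(Z=1)·f_1) = (0.61·0.0118188) / (0.33·0.3313) = 0.00720945 / 0.109329 ≈ 0.066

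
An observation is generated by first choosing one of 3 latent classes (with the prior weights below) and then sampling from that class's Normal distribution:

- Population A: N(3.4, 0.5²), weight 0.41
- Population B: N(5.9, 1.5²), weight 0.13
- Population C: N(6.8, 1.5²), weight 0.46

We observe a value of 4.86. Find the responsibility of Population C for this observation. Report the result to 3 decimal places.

Apply Bayes' rule: the posterior for each component is proportional to its prior times its likelihood at x.
Component likelihoods at x = 4.86:
  f_A = (1/(0.5·√(2π)))·exp(−(4.86−3.4)²/(2·0.5²)) = 0.797885·exp(-4.26320) = 0.011232
  f_B = (1/(1.5·√(2π)))·exp(−(4.86−5.9)²/(2·1.5²)) = 0.265962·exp(-0.24036) = 0.209138
  f_C = (1/(1.5·√(2π)))·exp(−(4.86−6.8)²/(2·1.5²)) = 0.265962·exp(-0.83636) = 0.115238
Weight by the priors:
  π_A·f_A = 0.41 × 0.011232 = 0.00460511
  π_B·f_B = 0.13 × 0.209138 = 0.027188
  π_C·f_C = 0.46 × 0.115238 = 0.0530093
Evidence: 0.00460511 + 0.027188 + 0.0530093 = 0.0848024
Responsibility of Population C: 0.0530093 / 0.0848024 ≈ 0.625

0.625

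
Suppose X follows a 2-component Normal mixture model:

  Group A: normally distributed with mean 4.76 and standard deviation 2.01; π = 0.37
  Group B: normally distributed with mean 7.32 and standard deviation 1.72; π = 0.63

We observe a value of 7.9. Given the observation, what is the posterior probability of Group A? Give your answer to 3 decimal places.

0.136

P(component k | x) = P(Z=k)·f_k(x) / marginal(x), where marginal(x) = Σ_j P(Z=j)·f_j(x).
Component likelihoods at x = 7.9:
  p_A = 0.0585842
  p_B = 0.219124
Weight by the priors:
  P(Z=A)·p_A = 0.37 × 0.0585842 = 0.0216761
  P(Z=B)·p_B = 0.63 × 0.219124 = 0.138048
Evidence: 0.0216761 + 0.138048 = 0.159724
So the posterior for Group A is 0.0216761 / 0.159724 ≈ 0.136.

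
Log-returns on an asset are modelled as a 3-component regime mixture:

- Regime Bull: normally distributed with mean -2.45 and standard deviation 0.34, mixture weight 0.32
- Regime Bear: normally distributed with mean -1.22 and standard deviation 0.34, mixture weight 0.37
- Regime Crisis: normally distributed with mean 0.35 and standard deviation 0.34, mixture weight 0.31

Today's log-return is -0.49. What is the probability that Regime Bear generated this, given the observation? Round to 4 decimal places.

0.7158

Posterior ∝ prior × likelihood, so P(k | x) ∝ π_k f_k(x); normalise over all components.
Normal densities:
  p_Bull = (1/(0.34·√(2π)))·exp(−(-0.49−-2.45)²/(2·0.34²)) = 1.173360·exp(-16.61592) = 7.13231e-08
  p_Bear = (1/(0.34·√(2π)))·exp(−(-0.49−-1.22)²/(2·0.34²)) = 1.173360·exp(-2.30493) = 0.117061
  p_Crisis = (1/(0.34·√(2π)))·exp(−(-0.49−0.35)²/(2·0.34²)) = 1.173360·exp(-3.05190) = 0.0554634
Prior × likelihood for each component:
  π_Bull·p_Bull = 0.32 × 7.13231e-08 = 2.28234e-08
  π_Bear·p_Bear = 0.37 × 0.117061 = 0.0433126
  π_Crisis·p_Crisis = 0.31 × 0.0554634 = 0.0171937
Denominator: 2.28234e-08 + 0.0433126 + 0.0171937 = 0.0605063
Responsibility of Regime Bear: 0.0433126 / 0.0605063 ≈ 0.7158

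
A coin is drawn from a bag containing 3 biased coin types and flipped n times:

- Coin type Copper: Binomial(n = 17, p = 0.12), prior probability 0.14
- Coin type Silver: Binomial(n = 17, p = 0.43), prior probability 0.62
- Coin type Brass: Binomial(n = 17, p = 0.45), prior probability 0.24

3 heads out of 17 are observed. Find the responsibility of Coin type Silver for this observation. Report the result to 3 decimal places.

0.293

P(component k | x) = π_k·f_k(x) / marginal(x), where marginal(x) = Σ_j π_j·f_j(x).
Evaluate each component's likelihood at the observed value:
  p_Copper = C(17,3)·0.12^3·0.88^14 = 680·0.001728·0.167016 = 0.19625
  p_Silver = C(17,3)·0.43^3·0.57^14 = 680·0.079507·0.000382162 = 0.0206615
  p_Brass = C(17,3)·0.45^3·0.55^14 = 680·0.091125·0.000231781 = 0.0143623
Prior × likelihood for each component:
  π_Copper·p_Copper = 0.14 × 0.19625 = 0.027475
  π_Silver·p_Silver = 0.62 × 0.0206615 = 0.0128101
  π_Brass·p_Brass = 0.24 × 0.0143623 = 0.00344695
Sum: 0.027475 + 0.0128101 + 0.00344695 = 0.0437321
P(Coin type Silver | data) = 0.0128101 / 0.0437321 ≈ 0.293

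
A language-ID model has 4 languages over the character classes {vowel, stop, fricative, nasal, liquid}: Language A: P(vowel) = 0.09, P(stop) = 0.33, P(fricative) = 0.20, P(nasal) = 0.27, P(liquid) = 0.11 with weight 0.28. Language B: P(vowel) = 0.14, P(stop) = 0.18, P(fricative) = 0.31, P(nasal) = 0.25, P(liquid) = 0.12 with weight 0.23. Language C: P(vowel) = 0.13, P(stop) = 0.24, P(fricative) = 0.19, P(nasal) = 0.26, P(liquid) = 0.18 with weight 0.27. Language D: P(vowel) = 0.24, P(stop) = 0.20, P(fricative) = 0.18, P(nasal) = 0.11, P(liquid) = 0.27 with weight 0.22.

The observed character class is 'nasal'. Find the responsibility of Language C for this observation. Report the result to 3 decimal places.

P(component k | x) = π_k·f_k(x) / marginal(x), where marginal(x) = Σ_j π_j·f_j(x).
Evaluate each component's likelihood at the observed value:
  f_A = 0.27
  f_B = 0.25
  f_C = 0.26
  f_D = 0.11
Multiply by the mixture weights:
  π_A·f_A = 0.28 × 0.27 = 0.0756
  π_B·f_B = 0.23 × 0.25 = 0.0575
  π_C·f_C = 0.27 × 0.26 = 0.0702
  π_D·f_D = 0.22 × 0.11 = 0.0242
Marginal: 0.0756 + 0.0575 + 0.0702 + 0.0242 = 0.2275
So the posterior for Language C is 0.0702 / 0.2275 ≈ 0.309.

0.309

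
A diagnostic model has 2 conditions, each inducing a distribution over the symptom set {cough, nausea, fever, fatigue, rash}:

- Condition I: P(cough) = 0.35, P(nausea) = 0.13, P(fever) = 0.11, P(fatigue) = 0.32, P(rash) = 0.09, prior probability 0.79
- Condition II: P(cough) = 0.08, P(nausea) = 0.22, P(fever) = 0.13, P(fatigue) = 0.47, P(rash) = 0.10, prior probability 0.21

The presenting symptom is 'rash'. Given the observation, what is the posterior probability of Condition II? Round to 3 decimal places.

0.228

Apply Bayes' rule: the posterior for each component is proportional to its prior times its likelihood at x.
Categorical probabilities:
  f_I = P(rash | comp) = 0.09
  f_II = P(rash | comp) = 0.10
Prior × likelihood for each component:
  π_I·f_I = 0.79 × 0.09 = 0.0711
  π_II·f_II = 0.21 × 0.1 = 0.021
Marginal: 0.0711 + 0.021 = 0.0921
P(Condition II | x) = 0.021 / 0.0921 ≈ 0.228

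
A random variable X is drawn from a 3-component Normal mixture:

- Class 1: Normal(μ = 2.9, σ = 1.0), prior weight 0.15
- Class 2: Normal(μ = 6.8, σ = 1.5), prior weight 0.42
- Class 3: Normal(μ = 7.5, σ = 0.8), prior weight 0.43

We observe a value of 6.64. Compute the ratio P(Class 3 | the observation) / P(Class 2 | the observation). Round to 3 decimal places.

1.083

Since P(k|x) ∝ π_k f_k(x), the posterior odds are π_i f_i(x) / (π_j f_j(x)).
Component likelihoods at x = 6.64:
  f_1 = 0.000366051
  f_2 = 0.264453
  f_3 = 0.27982
Posterior odds = (π_3·f_3) / (π_2·f_2) = (0.43·0.27982) / (0.42·0.264453) = 0.120323 / 0.11107 ≈ 1.083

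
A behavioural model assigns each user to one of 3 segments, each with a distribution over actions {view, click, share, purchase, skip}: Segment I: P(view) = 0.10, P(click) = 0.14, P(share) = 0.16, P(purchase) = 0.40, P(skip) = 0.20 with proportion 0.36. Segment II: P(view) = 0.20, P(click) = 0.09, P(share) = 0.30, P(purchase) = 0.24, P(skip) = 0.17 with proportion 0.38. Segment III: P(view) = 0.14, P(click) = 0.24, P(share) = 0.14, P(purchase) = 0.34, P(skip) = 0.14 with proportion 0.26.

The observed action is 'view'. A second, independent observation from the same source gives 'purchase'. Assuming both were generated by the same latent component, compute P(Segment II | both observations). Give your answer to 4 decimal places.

0.4052

Posterior ∝ prior × likelihood, so P(k | x) ∝ π_k f_k(x); normalise over all components.
Since both observations come from the same component, the likelihood for component k is f_k(x₁)·f_k(x₂).
  f_I = [0.1] × [0.4] = 0.04
  f_II = [0.2] × [0.24] = 0.048
  f_III = [0.14] × [0.34] = 0.0476
Unnormalised posteriors:
  π_I·f_I = 0.36 × 0.04 = 0.0144
  π_II·f_II = 0.38 × 0.048 = 0.01824
  π_III·f_III = 0.26 × 0.0476 = 0.012376
Evidence: 0.0144 + 0.01824 + 0.012376 = 0.045016
So the posterior for Segment II is 0.01824 / 0.045016 ≈ 0.4052.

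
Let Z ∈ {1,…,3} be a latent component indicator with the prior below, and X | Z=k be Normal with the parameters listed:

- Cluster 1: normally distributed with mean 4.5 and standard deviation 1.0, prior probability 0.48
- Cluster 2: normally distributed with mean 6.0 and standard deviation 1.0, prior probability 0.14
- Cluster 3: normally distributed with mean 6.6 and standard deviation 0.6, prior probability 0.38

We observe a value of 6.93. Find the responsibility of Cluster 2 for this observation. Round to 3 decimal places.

Posterior ∝ prior × likelihood, so P(k | x) ∝ π_k f_k(x); normalise over all components.
Normal densities:
  L_1 = 0.0208294
  L_2 = 0.258881
  L_3 = 0.571573
Prior × likelihood for each component:
  π_1·L_1 = 0.48 × 0.0208294 = 0.00999812
  π_2·L_2 = 0.14 × 0.258881 = 0.0362433
  π_3·L_3 = 0.38 × 0.571573 = 0.217198
Sum: 0.00999812 + 0.0362433 + 0.217198 = 0.263439
So the posterior for Cluster 2 is 0.0362433 / 0.263439 ≈ 0.138.

0.138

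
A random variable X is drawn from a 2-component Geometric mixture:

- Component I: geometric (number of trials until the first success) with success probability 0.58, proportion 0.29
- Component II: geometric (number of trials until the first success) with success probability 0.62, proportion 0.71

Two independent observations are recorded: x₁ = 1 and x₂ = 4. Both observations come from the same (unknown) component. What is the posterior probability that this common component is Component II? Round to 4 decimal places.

0.6745

The responsibility of component k is π_k f_k(x) divided by Σ_j π_j f_j(x).
Since both observations come from the same component, the likelihood for component k is f_k(x₁)·f_k(x₂).
  p_I = [0.58·(1−0.58)^0 = 0.58·1 = 0.58] × [0.042971] = 0.0249232
  p_II = [0.62·(1−0.62)^0 = 0.62·1 = 0.62] × [0.0340206] = 0.0210928
Prior × likelihood for each component:
  π_I·p_I = 0.29 × 0.0249232 = 0.00722773
  π_II·p_II = 0.71 × 0.0210928 = 0.0149759
Evidence: 0.00722773 + 0.0149759 = 0.0222036
Responsibility of Component II: 0.0149759 / 0.0222036 ≈ 0.6745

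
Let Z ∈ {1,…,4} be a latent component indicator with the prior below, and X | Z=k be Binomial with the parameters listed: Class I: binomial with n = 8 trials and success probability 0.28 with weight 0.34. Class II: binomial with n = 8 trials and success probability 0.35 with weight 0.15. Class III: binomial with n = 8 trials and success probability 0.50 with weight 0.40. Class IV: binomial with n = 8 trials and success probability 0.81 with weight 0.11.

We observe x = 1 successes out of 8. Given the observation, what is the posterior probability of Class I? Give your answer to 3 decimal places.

Posterior ∝ prior × likelihood, so P(k | x) ∝ P(Z=k) f_k(x); normalise over all components.
Component likelihoods at x = 1 successes out of 8:
  L_I = C(8,1)·0.28^1·0.72^7 = 8·0.28·0.100306 = 0.224686
  L_II = C(8,1)·0.35^1·0.65^7 = 8·0.35·0.0490223 = 0.137262
  L_III = C(8,1)·0.50^1·0.50^7 = 8·0.5·0.0078125 = 0.03125
  L_IV = C(8,1)·0.81^1·0.19^7 = 8·0.81·8.93872e-06 = 5.79229e-05
Prior × likelihood for each component:
  P(Z=I)·L_I = 0.34 × 0.224686 = 0.0763931
  P(Z=II)·L_II = 0.15 × 0.137262 = 0.0205894
  P(Z=III)·L_III = 0.40 × 0.03125 = 0.0125
  P(Z=IV)·L_IV = 0.11 × 5.79229e-05 = 6.37152e-06
Marginal: 0.0763931 + 0.0205894 + 0.0125 + 6.37152e-06 = 0.109489
P(Class I | 1 successes out of 8) = 0.0763931 / 0.109489 ≈ 0.698

0.698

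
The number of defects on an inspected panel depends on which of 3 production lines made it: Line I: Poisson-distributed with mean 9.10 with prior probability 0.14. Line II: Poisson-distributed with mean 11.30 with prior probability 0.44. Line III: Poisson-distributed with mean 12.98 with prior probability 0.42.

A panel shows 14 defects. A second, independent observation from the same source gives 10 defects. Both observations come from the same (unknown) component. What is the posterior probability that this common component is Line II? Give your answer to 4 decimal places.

P(component k | x) = w_k·f_k(x) / marginal(x), where marginal(x) = Σ_j w_j·f_j(x).
Since both observations come from the same component, the likelihood for component k is f_k(x₁)·f_k(x₂).
  p_I = [0.0342051] × [0.119832] = 0.00409885
  p_II = [0.0785529] × [0.115743] = 0.00909193
  p_III = [0.101928] × [0.0862664] = 0.00879299
Unnormalised posteriors:
  w_I·p_I = 0.14 × 0.00409885 = 0.00057384
  w_II·p_II = 0.44 × 0.00909193 = 0.00400045
  w_III·p_III = 0.42 × 0.00879299 = 0.00369305
Sum: 0.00057384 + 0.00400045 + 0.00369305 = 0.00826734
So the posterior for Line II is 0.00400045 / 0.00826734 ≈ 0.4839.

0.4839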